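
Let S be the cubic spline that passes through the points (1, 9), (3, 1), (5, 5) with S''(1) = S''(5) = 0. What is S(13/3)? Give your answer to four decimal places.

2.7778

Write m_i for S''(x_i). With h_i = 2, 2 and divided differences Δ_i = -4, 2, the continuity of S' gives the tridiagonal system
  2·m_0 + 8·m_1 + 2·m_2 = 6(Δ_1 - Δ_0) = 36
Natural end conditions: m_0 = m_2 = 0.
Forward elimination and back-substitution give m_0 = 0, m_1 = 9/2, m_2 = 0.
On [3, 5], S(x) = 1 - 1·(x - 3) + 9/4·(x - 3)² - 3/8·(x - 3)³.
With (x - 3) = 4/3: S(13/3) = 25/9.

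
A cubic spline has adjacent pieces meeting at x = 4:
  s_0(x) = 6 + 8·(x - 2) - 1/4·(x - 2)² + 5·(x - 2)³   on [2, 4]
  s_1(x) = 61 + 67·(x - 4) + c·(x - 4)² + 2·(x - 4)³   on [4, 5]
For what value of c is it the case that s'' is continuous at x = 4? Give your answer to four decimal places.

s_0''(x) = -1/2 + 30·(x - 2), so s_0''(4) = 119/2. On the right, s_1''(4) = 2c, so c = 119/4.

29.7500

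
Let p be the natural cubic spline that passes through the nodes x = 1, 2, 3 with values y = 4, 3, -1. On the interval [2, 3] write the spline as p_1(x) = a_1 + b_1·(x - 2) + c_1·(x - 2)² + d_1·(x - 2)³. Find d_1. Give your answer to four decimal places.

Let M_i = p''(x_i). Step sizes h_i = 1, 1; slopes of the chords Δ_i = (y_(i+1) - y_i)/h_i = -1, -4.
  1·M_0 + 4·M_1 + 1·M_2 = 6(Δ_1 - Δ_0) = -18
Natural end conditions: M_0 = M_2 = 0.
Forward elimination and back-substitution give M_0 = 0, M_1 = -9/2, M_2 = 0.
On [2, 3], with p_1(x) = a_1 + b_1·(x - 2) + c_1·(x - 2)² + d_1·(x - 2)³: c_1 = M_1/2 = -9/4, d_1 = (M_2 - M_1)/(6h_1) = 3/4, b_1 = Δ_1 - h_1(2M_1 + M_2)/6 = -5/2.

0.7500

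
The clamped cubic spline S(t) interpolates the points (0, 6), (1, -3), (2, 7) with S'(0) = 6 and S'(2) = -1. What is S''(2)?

With σ_i denoting the second derivative at x_i, h_i = 1, 1, and Δ_i = (y_(i+1) − y_i)/h_i = -9, 10:
  1·σ_0 + 4·σ_1 + 1·σ_2 = 6(Δ_1 - Δ_0) = 114
Clamped end conditions give two more equations: 2h_0·σ_0 + h_0·σ_1 = 6(Δ_0 - S'(0)) = -90 and h_1·σ_1 + 2h_1·σ_2 = 6(S'(2) - Δ_1) = -66.
Forward elimination and back-substitution give σ_0 = -77, σ_1 = 64, σ_2 = -65.

-65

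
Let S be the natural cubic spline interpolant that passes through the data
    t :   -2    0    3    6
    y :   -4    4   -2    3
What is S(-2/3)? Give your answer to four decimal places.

Write σ_i for S''(x_i). With h_i = 2, 3, 3 and divided differences Δ_i = 4, -2, 5/3, the continuity of S' gives the tridiagonal system
  2·σ_0 + 10·σ_1 + 3·σ_2 = 6(Δ_1 - Δ_0) = -36
  3·σ_1 + 12·σ_2 + 3·σ_3 = 6(Δ_2 - Δ_1) = 22
Natural end conditions: σ_0 = σ_3 = 0.
Hence σ_0 = 0, σ_1 = -166/37, σ_2 = 328/111, σ_3 = 0.
On [-2, 0], S(t) = -4 + 610/111·(t + 2) + 0·(t + 2)² - 83/222·(t + 2)³.
With (t + 2) = 4/3: S(-2/3) = 7316/2997.

2.4411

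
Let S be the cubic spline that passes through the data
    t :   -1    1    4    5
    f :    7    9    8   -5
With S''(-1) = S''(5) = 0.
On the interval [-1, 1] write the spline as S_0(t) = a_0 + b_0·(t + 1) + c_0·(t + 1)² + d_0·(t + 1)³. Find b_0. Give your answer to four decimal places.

Let m_i = S''(x_i). Step sizes h_i = 2, 3, 1; slopes of the chords Δ_i = (y_(i+1) - y_i)/h_i = 1, -1/3, -13.
  2·m_0 + 10·m_1 + 3·m_2 = 6(Δ_1 - Δ_0) = -8
  3·m_1 + 8·m_2 + 1·m_3 = 6(Δ_2 - Δ_1) = -76
Natural end conditions: m_0 = m_3 = 0.
Forward elimination and back-substitution give m_0 = 0, m_1 = 164/71, m_2 = -736/71, m_3 = 0.
On [-1, 1], with S_0(t) = a_0 + b_0·(t + 1) + c_0·(t + 1)² + d_0·(t + 1)³: c_0 = m_0/2 = 0, d_0 = (m_1 - m_0)/(6h_0) = 41/213, b_0 = Δ_0 - h_0(2m_0 + m_1)/6 = 49/213.

0.2300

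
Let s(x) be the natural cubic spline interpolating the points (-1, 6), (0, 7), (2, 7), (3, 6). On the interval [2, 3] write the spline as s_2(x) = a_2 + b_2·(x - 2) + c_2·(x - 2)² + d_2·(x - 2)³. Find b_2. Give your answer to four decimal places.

-0.7500

Write M_i for s''(x_i). With h_i = 1, 2, 1 and divided differences Δ_i = 1, 0, -1, the continuity of s' gives the tridiagonal system
  1·M_0 + 6·M_1 + 2·M_2 = 6(Δ_1 - Δ_0) = -6
  2·M_1 + 6·M_2 + 1·M_3 = 6(Δ_2 - Δ_1) = -6
Natural end conditions: M_0 = M_3 = 0.
Solving the tridiagonal system: M_0 = 0, M_1 = -3/4, M_2 = -3/4, M_3 = 0.
On [2, 3], with s_2(x) = a_2 + b_2·(x - 2) + c_2·(x - 2)² + d_2·(x - 2)³: c_2 = M_2/2 = -3/8, d_2 = (M_3 - M_2)/(6h_2) = 1/8, b_2 = Δ_2 - h_2(2M_2 + M_3)/6 = -3/4.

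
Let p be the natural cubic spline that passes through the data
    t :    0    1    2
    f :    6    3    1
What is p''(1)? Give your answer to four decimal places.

1.5000

Put m_i = p'' at the i-th knot. Here h = (1, 1) and Δ = (-3, -2), so the interior equations h_(i-1)·m_(i-1) + 2(h_(i-1)+h_i)·m_i + h_i·m_(i+1) = 6(Δ_i − Δ_(i-1)) read
  1·m_0 + 4·m_1 + 1·m_2 = 6(Δ_1 - Δ_0) = 6
Natural end conditions: m_0 = m_2 = 0.
Hence m_0 = 0, m_1 = 3/2, m_2 = 0.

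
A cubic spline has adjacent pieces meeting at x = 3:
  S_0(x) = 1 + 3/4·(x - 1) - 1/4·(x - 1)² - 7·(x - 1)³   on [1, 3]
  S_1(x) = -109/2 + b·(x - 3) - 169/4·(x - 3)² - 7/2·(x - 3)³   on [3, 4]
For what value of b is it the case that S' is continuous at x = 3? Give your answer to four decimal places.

S_0'(x) = 3/4 - 1/2·(x - 1) - 21·(x - 1)², so S_0'(3) = -337/4. On the right, S_1'(3) = b, so b = -337/4.

-84.2500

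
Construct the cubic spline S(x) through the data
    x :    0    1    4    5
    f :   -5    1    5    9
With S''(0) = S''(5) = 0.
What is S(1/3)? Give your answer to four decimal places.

-2.7558

With m_i denoting the second derivative at x_i, h_i = 1, 3, 1, and Δ_i = (y_(i+1) − y_i)/h_i = 6, 4/3, 4:
  1·m_0 + 8·m_1 + 3·m_2 = 6(Δ_1 - Δ_0) = -28
  3·m_1 + 8·m_2 + 1·m_3 = 6(Δ_2 - Δ_1) = 16
Natural end conditions: m_0 = m_3 = 0.
Forward elimination and back-substitution give m_0 = 0, m_1 = -272/55, m_2 = 212/55, m_3 = 0.
On [0, 1], S(x) = -5 + 1126/165·x + 0·x² - 136/165·x³.
With x = 1/3: S(1/3) = -12277/4455.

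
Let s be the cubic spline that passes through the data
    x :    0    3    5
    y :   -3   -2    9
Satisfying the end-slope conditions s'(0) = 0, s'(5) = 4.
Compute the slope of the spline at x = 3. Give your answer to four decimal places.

3.9500

With σ_i denoting the second derivative at x_i, h_i = 3, 2, and Δ_i = (y_(i+1) − y_i)/h_i = 1/3, 11/2:
  3·σ_0 + 10·σ_1 + 2·σ_2 = 6(Δ_1 - Δ_0) = 31
Clamped end conditions give two more equations: 2h_0·σ_0 + h_0·σ_1 = 6(Δ_0 - s'(0)) = 2 and h_1·σ_1 + 2h_1·σ_2 = 6(s'(5) - Δ_1) = -9.
Solving: σ_0 = -59/30, σ_1 = 23/5, σ_2 = -91/20.
On [3, 5], s'(x) = b_1 + 2c_1·(x - 3) + 3d_1·(x - 3)² with b_1 = Δ_1 - h_1(2σ_1 + σ_2)/6 = 79/20, c_1 = σ_1/2 = 23/10, d_1 = (σ_2 - σ_1)/(6h_1) = -61/80. So s'(3) = 79/20.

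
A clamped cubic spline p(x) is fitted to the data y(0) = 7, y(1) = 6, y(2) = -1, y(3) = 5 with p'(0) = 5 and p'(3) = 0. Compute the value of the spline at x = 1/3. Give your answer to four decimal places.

8.0395

With M_i denoting the second derivative at x_i, h_i = 1, 1, 1, and Δ_i = (y_(i+1) − y_i)/h_i = -1, -7, 6:
  1·M_0 + 4·M_1 + 1·M_2 = 6(Δ_1 - Δ_0) = -36
  1·M_1 + 4·M_2 + 1·M_3 = 6(Δ_2 - Δ_1) = 78
Clamped end conditions give two more equations: 2h_0·M_0 + h_0·M_1 = 6(Δ_0 - p'(0)) = -36 and h_2·M_2 + 2h_2·M_3 = 6(p'(3) - Δ_2) = -36.
Solving: M_0 = -164/15, M_1 = -212/15, M_2 = 472/15, M_3 = -506/15.
On [0, 1], p(x) = 7 + 5·x - 82/15·x² - 8/15·x³.
With x = 1/3: p(1/3) = 3256/405.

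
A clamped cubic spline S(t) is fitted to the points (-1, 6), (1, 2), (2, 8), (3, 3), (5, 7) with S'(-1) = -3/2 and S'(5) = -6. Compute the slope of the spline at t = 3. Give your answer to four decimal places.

Let σ_i = S''(x_i). Step sizes h_i = 2, 1, 1, 2; slopes of the chords Δ_i = (y_(i+1) - y_i)/h_i = -2, 6, -5, 2.
  2·σ_0 + 6·σ_1 + 1·σ_2 = 6(Δ_1 - Δ_0) = 48
  1·σ_1 + 4·σ_2 + 1·σ_3 = 6(Δ_2 - Δ_1) = -66
  1·σ_2 + 6·σ_3 + 2·σ_4 = 6(Δ_3 - Δ_2) = 42
Clamped end conditions give two more equations: 2h_0·σ_0 + h_0·σ_1 = 6(Δ_0 - S'(-1)) = -3 and h_3·σ_3 + 2h_3·σ_4 = 6(S'(5) - Δ_3) = -48.
Hence σ_0 = -327/40, σ_1 = 297/20, σ_2 = -99/4, σ_3 = 363/20, σ_4 = -843/40.
On [3, 5], S'(t) = b_3 + 2c_3·(t - 3) + 3d_3·(t - 3)² with b_3 = Δ_3 - h_3(2σ_3 + σ_4)/6 = -123/40, c_3 = σ_3/2 = 363/40, d_3 = (σ_4 - σ_3)/(6h_3) = -523/160. So S'(3) = -123/40.

-3.0750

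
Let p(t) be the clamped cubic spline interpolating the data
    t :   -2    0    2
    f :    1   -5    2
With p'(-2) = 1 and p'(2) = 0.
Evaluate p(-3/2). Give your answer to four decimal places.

0.3320

Put m_i = p'' at the i-th knot. Here h = (2, 2) and Δ = (-3, 7/2), so the interior equations h_(i-1)·m_(i-1) + 2(h_(i-1)+h_i)·m_i + h_i·m_(i+1) = 6(Δ_i − Δ_(i-1)) read
  2·m_0 + 8·m_1 + 2·m_2 = 6(Δ_1 - Δ_0) = 39
Clamped end conditions give two more equations: 2h_0·m_0 + h_0·m_1 = 6(Δ_0 - p'(-2)) = -24 and h_1·m_1 + 2h_1·m_2 = 6(p'(2) - Δ_1) = -21.
Hence m_0 = -89/8, m_1 = 41/4, m_2 = -83/8.
On [-2, 0], p(t) = 1 + 1·(t + 2) - 89/16·(t + 2)² + 57/32·(t + 2)³.
With (t + 2) = 1/2: p(-3/2) = 85/256.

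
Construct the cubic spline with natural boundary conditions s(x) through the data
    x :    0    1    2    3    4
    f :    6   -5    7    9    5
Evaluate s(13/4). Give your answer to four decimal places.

Let m_i = s''(x_i). Step sizes h_i = 1, 1, 1, 1; slopes of the chords Δ_i = (y_(i+1) - y_i)/h_i = -11, 12, 2, -4.
  1·m_0 + 4·m_1 + 1·m_2 = 6(Δ_1 - Δ_0) = 138
  1·m_1 + 4·m_2 + 1·m_3 = 6(Δ_2 - Δ_1) = -60
  1·m_2 + 4·m_3 + 1·m_4 = 6(Δ_3 - Δ_2) = -36
Natural end conditions: m_0 = m_4 = 0.
Solving: m_0 = 0, m_1 = 1137/28, m_2 = -171/7, m_3 = -81/28, m_4 = 0.
On [3, 4], s(x) = 9 - 85/28·(x - 3) - 81/56·(x - 3)² + 27/56·(x - 3)³.
With (x - 3) = 1/4: s(13/4) = 4177/512.

8.1582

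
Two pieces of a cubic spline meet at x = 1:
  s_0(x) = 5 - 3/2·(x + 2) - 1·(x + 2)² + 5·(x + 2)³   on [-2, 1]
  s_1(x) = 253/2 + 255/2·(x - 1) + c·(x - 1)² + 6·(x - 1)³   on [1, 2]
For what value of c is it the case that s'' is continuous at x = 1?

44

s_0''(x) = -2 + 30·(x + 2), so s_0''(1) = 88. On the right, s_1''(1) = 2c, so c = 44.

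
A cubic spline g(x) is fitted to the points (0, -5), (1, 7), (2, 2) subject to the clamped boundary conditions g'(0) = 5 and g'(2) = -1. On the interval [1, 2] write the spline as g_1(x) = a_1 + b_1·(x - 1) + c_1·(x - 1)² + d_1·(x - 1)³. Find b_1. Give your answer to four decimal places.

4.2500

Put m_i = g'' at the i-th knot. Here h = (1, 1) and Δ = (12, -5), so the interior equations h_(i-1)·m_(i-1) + 2(h_(i-1)+h_i)·m_i + h_i·m_(i+1) = 6(Δ_i − Δ_(i-1)) read
  1·m_0 + 4·m_1 + 1·m_2 = 6(Δ_1 - Δ_0) = -102
Clamped end conditions give two more equations: 2h_0·m_0 + h_0·m_1 = 6(Δ_0 - g'(0)) = 42 and h_1·m_1 + 2h_1·m_2 = 6(g'(2) - Δ_1) = 24.
Hence m_0 = 87/2, m_1 = -45, m_2 = 69/2.
On [1, 2], with g_1(x) = a_1 + b_1·(x - 1) + c_1·(x - 1)² + d_1·(x - 1)³: c_1 = m_1/2 = -45/2, d_1 = (m_2 - m_1)/(6h_1) = 53/4, b_1 = Δ_1 - h_1(2m_1 + m_2)/6 = 17/4.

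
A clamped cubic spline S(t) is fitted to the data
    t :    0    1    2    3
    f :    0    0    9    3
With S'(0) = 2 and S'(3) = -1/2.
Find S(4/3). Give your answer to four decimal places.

3.1630

Write M_i for S''(x_i). With h_i = 1, 1, 1 and divided differences Δ_i = 0, 9, -6, the continuity of S' gives the tridiagonal system
  1·M_0 + 4·M_1 + 1·M_2 = 6(Δ_1 - Δ_0) = 54
  1·M_1 + 4·M_2 + 1·M_3 = 6(Δ_2 - Δ_1) = -90
Clamped end conditions give two more equations: 2h_0·M_0 + h_0·M_1 = 6(Δ_0 - S'(0)) = -12 and h_2·M_2 + 2h_2·M_3 = 6(S'(3) - Δ_2) = 33.
Forward elimination and back-substitution give M_0 = -301/15, M_1 = 422/15, M_2 = -577/15, M_3 = 536/15.
On [1, 2], S(t) = 0 + 181/30·(t - 1) + 211/15·(t - 1)² - 111/10·(t - 1)³.
With (t - 1) = 1/3: S(4/3) = 427/135.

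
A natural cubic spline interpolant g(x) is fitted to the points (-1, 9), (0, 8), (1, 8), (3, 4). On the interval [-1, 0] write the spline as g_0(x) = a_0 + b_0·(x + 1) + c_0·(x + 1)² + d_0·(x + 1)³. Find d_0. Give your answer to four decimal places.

Write M_i for g''(x_i). With h_i = 1, 1, 2 and divided differences Δ_i = -1, 0, -2, the continuity of g' gives the tridiagonal system
  1·M_0 + 4·M_1 + 1·M_2 = 6(Δ_1 - Δ_0) = 6
  1·M_1 + 6·M_2 + 2·M_3 = 6(Δ_2 - Δ_1) = -12
Natural end conditions: M_0 = M_3 = 0.
Solving: M_0 = 0, M_1 = 48/23, M_2 = -54/23, M_3 = 0.
On [-1, 0], with g_0(x) = a_0 + b_0·(x + 1) + c_0·(x + 1)² + d_0·(x + 1)³: c_0 = M_0/2 = 0, d_0 = (M_1 - M_0)/(6h_0) = 8/23, b_0 = Δ_0 - h_0(2M_0 + M_1)/6 = -31/23.

0.3478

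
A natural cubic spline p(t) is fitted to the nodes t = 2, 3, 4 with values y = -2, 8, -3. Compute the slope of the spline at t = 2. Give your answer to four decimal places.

15.2500

Write σ_i for p''(x_i). With h_i = 1, 1 and divided differences Δ_i = 10, -11, the continuity of p' gives the tridiagonal system
  1·σ_0 + 4·σ_1 + 1·σ_2 = 6(Δ_1 - Δ_0) = -126
Natural end conditions: σ_0 = σ_2 = 0.
Hence σ_0 = 0, σ_1 = -63/2, σ_2 = 0.
On [2, 3], p'(t) = b_0 + 2c_0·(t - 2) + 3d_0·(t - 2)² with b_0 = Δ_0 - h_0(2σ_0 + σ_1)/6 = 61/4, c_0 = σ_0/2 = 0, d_0 = (σ_1 - σ_0)/(6h_0) = -21/4. So p'(2) = 61/4.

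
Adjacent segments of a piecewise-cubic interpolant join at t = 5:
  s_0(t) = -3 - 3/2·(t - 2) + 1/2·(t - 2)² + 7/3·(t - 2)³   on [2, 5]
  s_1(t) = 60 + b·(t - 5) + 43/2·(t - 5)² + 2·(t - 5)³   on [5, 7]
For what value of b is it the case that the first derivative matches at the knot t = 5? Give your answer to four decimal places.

s_0'(t) = -3/2 + 1·(t - 2) + 7·(t - 2)², so s_0'(5) = 129/2. On the right, s_1'(5) = b, so b = 129/2.

64.5000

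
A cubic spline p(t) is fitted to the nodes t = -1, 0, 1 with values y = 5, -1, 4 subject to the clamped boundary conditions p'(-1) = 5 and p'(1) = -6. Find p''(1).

-55

Put m_i = p'' at the i-th knot. Here h = (1, 1) and Δ = (-6, 5), so the interior equations h_(i-1)·m_(i-1) + 2(h_(i-1)+h_i)·m_i + h_i·m_(i+1) = 6(Δ_i − Δ_(i-1)) read
  1·m_0 + 4·m_1 + 1·m_2 = 6(Δ_1 - Δ_0) = 66
Clamped end conditions give two more equations: 2h_0·m_0 + h_0·m_1 = 6(Δ_0 - p'(-1)) = -66 and h_1·m_1 + 2h_1·m_2 = 6(p'(1) - Δ_1) = -66.
Solving the tridiagonal system: m_0 = -55, m_1 = 44, m_2 = -55.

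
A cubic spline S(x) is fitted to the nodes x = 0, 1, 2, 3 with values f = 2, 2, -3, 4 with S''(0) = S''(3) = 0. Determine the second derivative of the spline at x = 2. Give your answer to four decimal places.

Let σ_i = S''(x_i). Step sizes h_i = 1, 1, 1; slopes of the chords Δ_i = (y_(i+1) - y_i)/h_i = 0, -5, 7.
  1·σ_0 + 4·σ_1 + 1·σ_2 = 6(Δ_1 - Δ_0) = -30
  1·σ_1 + 4·σ_2 + 1·σ_3 = 6(Δ_2 - Δ_1) = 72
Natural end conditions: σ_0 = σ_3 = 0.
Solving: σ_0 = 0, σ_1 = -64/5, σ_2 = 106/5, σ_3 = 0.

21.2000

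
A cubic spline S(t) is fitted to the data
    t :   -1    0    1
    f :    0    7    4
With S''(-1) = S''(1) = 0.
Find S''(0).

-15

Write M_i for S''(x_i). With h_i = 1, 1 and divided differences Δ_i = 7, -3, the continuity of S' gives the tridiagonal system
  1·M_0 + 4·M_1 + 1·M_2 = 6(Δ_1 - Δ_0) = -60
Natural end conditions: M_0 = M_2 = 0.
Solving the tridiagonal system: M_0 = 0, M_1 = -15, M_2 = 0.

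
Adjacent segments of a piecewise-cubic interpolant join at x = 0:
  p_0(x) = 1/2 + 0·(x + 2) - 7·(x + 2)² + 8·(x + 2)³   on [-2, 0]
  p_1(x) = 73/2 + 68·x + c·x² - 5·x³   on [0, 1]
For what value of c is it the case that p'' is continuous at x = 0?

41

p_0''(x) = -14 + 48·(x + 2), so p_0''(0) = 82. On the right, p_1''(0) = 2c, so c = 41.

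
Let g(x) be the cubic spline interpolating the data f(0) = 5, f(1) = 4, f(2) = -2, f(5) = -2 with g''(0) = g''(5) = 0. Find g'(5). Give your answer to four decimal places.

2.8065

Write σ_i for g''(x_i). With h_i = 1, 1, 3 and divided differences Δ_i = -1, -6, 0, the continuity of g' gives the tridiagonal system
  1·σ_0 + 4·σ_1 + 1·σ_2 = 6(Δ_1 - Δ_0) = -30
  1·σ_1 + 8·σ_2 + 3·σ_3 = 6(Δ_2 - Δ_1) = 36
Natural end conditions: σ_0 = σ_3 = 0.
Solving: σ_0 = 0, σ_1 = -276/31, σ_2 = 174/31, σ_3 = 0.
On [2, 5], g'(x) = b_2 + 2c_2·(x - 2) + 3d_2·(x - 2)² with b_2 = Δ_2 - h_2(2σ_2 + σ_3)/6 = -174/31, c_2 = σ_2/2 = 87/31, d_2 = (σ_3 - σ_2)/(6h_2) = -29/93. So g'(5) = 87/31.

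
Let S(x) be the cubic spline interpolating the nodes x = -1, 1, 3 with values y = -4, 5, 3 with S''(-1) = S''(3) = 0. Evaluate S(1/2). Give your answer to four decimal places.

3.6523

Let m_i = S''(x_i). Step sizes h_i = 2, 2; slopes of the chords Δ_i = (y_(i+1) - y_i)/h_i = 9/2, -1.
  2·m_0 + 8·m_1 + 2·m_2 = 6(Δ_1 - Δ_0) = -33
Natural end conditions: m_0 = m_2 = 0.
Forward elimination and back-substitution give m_0 = 0, m_1 = -33/8, m_2 = 0.
On [-1, 1], S(x) = -4 + 47/8·(x + 1) + 0·(x + 1)² - 11/32·(x + 1)³.
With (x + 1) = 3/2: S(1/2) = 935/256.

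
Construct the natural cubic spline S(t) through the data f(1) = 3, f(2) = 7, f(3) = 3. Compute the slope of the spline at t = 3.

Write M_i for S''(x_i). With h_i = 1, 1 and divided differences Δ_i = 4, -4, the continuity of S' gives the tridiagonal system
  1·M_0 + 4·M_1 + 1·M_2 = 6(Δ_1 - Δ_0) = -48
Natural end conditions: M_0 = M_2 = 0.
Solving: M_0 = 0, M_1 = -12, M_2 = 0.
On [2, 3], S'(t) = b_1 + 2c_1·(t - 2) + 3d_1·(t - 2)² with b_1 = Δ_1 - h_1(2M_1 + M_2)/6 = 0, c_1 = M_1/2 = -6, d_1 = (M_2 - M_1)/(6h_1) = 2. So S'(3) = -6.

-6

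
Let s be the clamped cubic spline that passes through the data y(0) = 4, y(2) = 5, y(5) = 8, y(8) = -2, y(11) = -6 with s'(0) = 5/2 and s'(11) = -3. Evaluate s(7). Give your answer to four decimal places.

1.3876

Let M_i = s''(x_i). Step sizes h_i = 2, 3, 3, 3; slopes of the chords Δ_i = (y_(i+1) - y_i)/h_i = 1/2, 1, -10/3, -4/3.
  2·M_0 + 10·M_1 + 3·M_2 = 6(Δ_1 - Δ_0) = 3
  3·M_1 + 12·M_2 + 3·M_3 = 6(Δ_2 - Δ_1) = -26
  3·M_2 + 12·M_3 + 3·M_4 = 6(Δ_3 - Δ_2) = 12
Clamped end conditions give two more equations: 2h_0·M_0 + h_0·M_1 = 6(Δ_0 - s'(0)) = -12 and h_3·M_3 + 2h_3·M_4 = 6(s'(11) - Δ_3) = -10.
Hence M_0 = -288/71, M_1 = 150/71, M_2 = -237/71, M_3 = 548/213, M_4 = -629/213.
On [5, 8], s(x) = 8 - 91/71·(x - 5) - 237/142·(x - 5)² + 1259/3834·(x - 5)³.
With (x - 5) = 2: s(7) = 2660/1917.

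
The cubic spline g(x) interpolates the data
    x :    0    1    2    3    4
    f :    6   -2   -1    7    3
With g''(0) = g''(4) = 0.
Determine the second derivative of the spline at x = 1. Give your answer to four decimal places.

Put σ_i = g'' at the i-th knot. Here h = (1, 1, 1, 1) and Δ = (-8, 1, 8, -4), so the interior equations h_(i-1)·σ_(i-1) + 2(h_(i-1)+h_i)·σ_i + h_i·σ_(i+1) = 6(Δ_i − Δ_(i-1)) read
  1·σ_0 + 4·σ_1 + 1·σ_2 = 6(Δ_1 - Δ_0) = 54
  1·σ_1 + 4·σ_2 + 1·σ_3 = 6(Δ_2 - Δ_1) = 42
  1·σ_2 + 4·σ_3 + 1·σ_4 = 6(Δ_3 - Δ_2) = -72
Natural end conditions: σ_0 = σ_4 = 0.
Solving the tridiagonal system: σ_0 = 0, σ_1 = 285/28, σ_2 = 93/7, σ_3 = -597/28, σ_4 = 0.

10.1786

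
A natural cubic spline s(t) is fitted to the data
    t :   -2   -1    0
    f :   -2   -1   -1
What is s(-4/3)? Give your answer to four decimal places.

-1.2407

With m_i denoting the second derivative at x_i, h_i = 1, 1, and Δ_i = (y_(i+1) − y_i)/h_i = 1, 0:
  1·m_0 + 4·m_1 + 1·m_2 = 6(Δ_1 - Δ_0) = -6
Natural end conditions: m_0 = m_2 = 0.
Solving the tridiagonal system: m_0 = 0, m_1 = -3/2, m_2 = 0.
On [-2, -1], s(t) = -2 + 5/4·(t + 2) + 0·(t + 2)² - 1/4·(t + 2)³.
With (t + 2) = 2/3: s(-4/3) = -67/54.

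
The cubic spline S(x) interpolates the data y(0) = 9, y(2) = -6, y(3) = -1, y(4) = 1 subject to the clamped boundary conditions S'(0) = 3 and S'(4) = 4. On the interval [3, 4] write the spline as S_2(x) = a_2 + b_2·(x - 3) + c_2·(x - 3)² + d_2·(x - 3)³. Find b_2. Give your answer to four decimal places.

Put m_i = S'' at the i-th knot. Here h = (2, 1, 1) and Δ = (-15/2, 5, 2), so the interior equations h_(i-1)·m_(i-1) + 2(h_(i-1)+h_i)·m_i + h_i·m_(i+1) = 6(Δ_i − Δ_(i-1)) read
  2·m_0 + 6·m_1 + 1·m_2 = 6(Δ_1 - Δ_0) = 75
  1·m_1 + 4·m_2 + 1·m_3 = 6(Δ_2 - Δ_1) = -18
Clamped end conditions give two more equations: 2h_0·m_0 + h_0·m_1 = 6(Δ_0 - S'(0)) = -63 and h_2·m_2 + 2h_2·m_3 = 6(S'(4) - Δ_2) = 12.
Hence m_0 = -611/22, m_1 = 529/22, m_2 = -151/11, m_3 = 283/22.
On [3, 4], with S_2(x) = a_2 + b_2·(x - 3) + c_2·(x - 3)² + d_2·(x - 3)³: c_2 = m_2/2 = -151/22, d_2 = (m_3 - m_2)/(6h_2) = 195/44, b_2 = Δ_2 - h_2(2m_2 + m_3)/6 = 195/44.

4.4318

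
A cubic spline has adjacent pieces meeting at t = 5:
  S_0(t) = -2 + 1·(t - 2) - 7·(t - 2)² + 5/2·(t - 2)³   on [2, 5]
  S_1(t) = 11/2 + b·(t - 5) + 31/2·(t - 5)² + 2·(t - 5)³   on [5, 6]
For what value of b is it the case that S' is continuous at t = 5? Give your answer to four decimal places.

26.5000

S_0'(t) = 1 - 14·(t - 2) + 15/2·(t - 2)², so S_0'(5) = 53/2. On the right, S_1'(5) = b, so b = 53/2.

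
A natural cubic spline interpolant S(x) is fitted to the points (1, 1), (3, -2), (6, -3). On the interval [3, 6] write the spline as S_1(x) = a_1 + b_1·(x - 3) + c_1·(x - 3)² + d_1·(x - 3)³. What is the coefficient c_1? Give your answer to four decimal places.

0.3500

Write M_i for S''(x_i). With h_i = 2, 3 and divided differences Δ_i = -3/2, -1/3, the continuity of S' gives the tridiagonal system
  2·M_0 + 10·M_1 + 3·M_2 = 6(Δ_1 - Δ_0) = 7
Natural end conditions: M_0 = M_2 = 0.
Solving the tridiagonal system: M_0 = 0, M_1 = 7/10, M_2 = 0.
On [3, 6], with S_1(x) = a_1 + b_1·(x - 3) + c_1·(x - 3)² + d_1·(x - 3)³: c_1 = M_1/2 = 7/20, d_1 = (M_2 - M_1)/(6h_1) = -7/180, b_1 = Δ_1 - h_1(2M_1 + M_2)/6 = -31/30.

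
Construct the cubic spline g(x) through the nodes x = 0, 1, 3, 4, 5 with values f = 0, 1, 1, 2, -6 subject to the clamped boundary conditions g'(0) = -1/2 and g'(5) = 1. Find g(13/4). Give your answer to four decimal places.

1.8663

Put M_i = g'' at the i-th knot. Here h = (1, 2, 1, 1) and Δ = (1, 0, 1, -8), so the interior equations h_(i-1)·M_(i-1) + 2(h_(i-1)+h_i)·M_i + h_i·M_(i+1) = 6(Δ_i − Δ_(i-1)) read
  1·M_0 + 6·M_1 + 2·M_2 = 6(Δ_1 - Δ_0) = -6
  2·M_1 + 6·M_2 + 1·M_3 = 6(Δ_2 - Δ_1) = 6
  1·M_2 + 4·M_3 + 1·M_4 = 6(Δ_3 - Δ_2) = -54
Clamped end conditions give two more equations: 2h_0·M_0 + h_0·M_1 = 6(Δ_0 - g'(0)) = 9 and h_3·M_3 + 2h_3·M_4 = 6(g'(5) - Δ_3) = 54.
Solving the tridiagonal system: M_0 = 213/32, M_1 = -69/16, M_2 = 423/64, M_3 = -801/32, M_4 = 2529/64.
On [3, 4], g(x) = 1 + 95/32·(x - 3) + 423/128·(x - 3)² - 675/128·(x - 3)³.
With (x - 3) = 1/4: g(13/4) = 15289/8192.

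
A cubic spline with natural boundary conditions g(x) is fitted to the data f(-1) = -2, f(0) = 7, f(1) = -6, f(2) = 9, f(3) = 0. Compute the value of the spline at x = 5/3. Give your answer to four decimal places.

With σ_i denoting the second derivative at x_i, h_i = 1, 1, 1, 1, and Δ_i = (y_(i+1) − y_i)/h_i = 9, -13, 15, -9:
  1·σ_0 + 4·σ_1 + 1·σ_2 = 6(Δ_1 - Δ_0) = -132
  1·σ_1 + 4·σ_2 + 1·σ_3 = 6(Δ_2 - Δ_1) = 168
  1·σ_2 + 4·σ_3 + 1·σ_4 = 6(Δ_3 - Δ_2) = -144
Natural end conditions: σ_0 = σ_4 = 0.
Solving the tridiagonal system: σ_0 = 0, σ_1 = -699/14, σ_2 = 474/7, σ_3 = -741/14, σ_4 = 0.
On [1, 2], g(x) = -6 + 5/4·(x - 1) + 237/7·(x - 1)² - 563/28·(x - 1)³.
With (x - 1) = 2/3: g(5/3) = 1483/378.

3.9233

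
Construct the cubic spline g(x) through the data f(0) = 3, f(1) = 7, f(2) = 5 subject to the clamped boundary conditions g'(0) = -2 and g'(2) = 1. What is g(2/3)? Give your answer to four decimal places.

5.5556

Put m_i = g'' at the i-th knot. Here h = (1, 1) and Δ = (4, -2), so the interior equations h_(i-1)·m_(i-1) + 2(h_(i-1)+h_i)·m_i + h_i·m_(i+1) = 6(Δ_i − Δ_(i-1)) read
  1·m_0 + 4·m_1 + 1·m_2 = 6(Δ_1 - Δ_0) = -36
Clamped end conditions give two more equations: 2h_0·m_0 + h_0·m_1 = 6(Δ_0 - g'(0)) = 36 and h_1·m_1 + 2h_1·m_2 = 6(g'(2) - Δ_1) = 18.
Hence m_0 = 57/2, m_1 = -21, m_2 = 39/2.
On [0, 1], g(x) = 3 - 2·x + 57/4·x² - 33/4·x³.
With x = 2/3: g(2/3) = 50/9.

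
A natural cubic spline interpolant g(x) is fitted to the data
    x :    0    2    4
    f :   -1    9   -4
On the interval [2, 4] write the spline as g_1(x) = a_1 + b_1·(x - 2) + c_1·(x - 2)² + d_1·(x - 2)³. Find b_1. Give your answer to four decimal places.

-0.7500

With m_i denoting the second derivative at x_i, h_i = 2, 2, and Δ_i = (y_(i+1) − y_i)/h_i = 5, -13/2:
  2·m_0 + 8·m_1 + 2·m_2 = 6(Δ_1 - Δ_0) = -69
Natural end conditions: m_0 = m_2 = 0.
Solving: m_0 = 0, m_1 = -69/8, m_2 = 0.
On [2, 4], with g_1(x) = a_1 + b_1·(x - 2) + c_1·(x - 2)² + d_1·(x - 2)³: c_1 = m_1/2 = -69/16, d_1 = (m_2 - m_1)/(6h_1) = 23/32, b_1 = Δ_1 - h_1(2m_1 + m_2)/6 = -3/4.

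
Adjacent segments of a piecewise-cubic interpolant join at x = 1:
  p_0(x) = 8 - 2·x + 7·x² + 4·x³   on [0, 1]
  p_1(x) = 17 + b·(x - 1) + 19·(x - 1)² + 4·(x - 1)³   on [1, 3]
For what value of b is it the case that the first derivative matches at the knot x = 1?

p_0'(x) = -2 + 14·x + 12·x², so p_0'(1) = 24. On the right, p_1'(1) = b, so b = 24.

24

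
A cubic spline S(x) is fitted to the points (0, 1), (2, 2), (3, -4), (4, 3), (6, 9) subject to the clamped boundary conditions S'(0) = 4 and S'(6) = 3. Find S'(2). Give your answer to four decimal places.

Write M_i for S''(x_i). With h_i = 2, 1, 1, 2 and divided differences Δ_i = 1/2, -6, 7, 3, the continuity of S' gives the tridiagonal system
  2·M_0 + 6·M_1 + 1·M_2 = 6(Δ_1 - Δ_0) = -39
  1·M_1 + 4·M_2 + 1·M_3 = 6(Δ_2 - Δ_1) = 78
  1·M_2 + 6·M_3 + 2·M_4 = 6(Δ_3 - Δ_2) = -24
Clamped end conditions give two more equations: 2h_0·M_0 + h_0·M_1 = 6(Δ_0 - S'(0)) = -21 and h_3·M_3 + 2h_3·M_4 = 6(S'(6) - Δ_3) = 0.
Forward elimination and back-substitution give M_0 = 7/120, M_1 = -637/60, M_2 = 295/12, M_3 = -583/60, M_4 = 583/120.
On [2, 3], S'(x) = b_1 + 2c_1·(x - 2) + 3d_1·(x - 2)² with b_1 = Δ_1 - h_1(2M_1 + M_2)/6 = -787/120, c_1 = M_1/2 = -637/120, d_1 = (M_2 - M_1)/(6h_1) = 88/15. So S'(2) = -787/120.

-6.5583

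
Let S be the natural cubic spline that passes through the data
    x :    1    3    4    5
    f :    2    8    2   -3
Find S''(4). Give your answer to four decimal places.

Let M_i = S''(x_i). Step sizes h_i = 2, 1, 1; slopes of the chords Δ_i = (y_(i+1) - y_i)/h_i = 3, -6, -5.
  2·M_0 + 6·M_1 + 1·M_2 = 6(Δ_1 - Δ_0) = -54
  1·M_1 + 4·M_2 + 1·M_3 = 6(Δ_2 - Δ_1) = 6
Natural end conditions: M_0 = M_3 = 0.
Solving: M_0 = 0, M_1 = -222/23, M_2 = 90/23, M_3 = 0.

3.9130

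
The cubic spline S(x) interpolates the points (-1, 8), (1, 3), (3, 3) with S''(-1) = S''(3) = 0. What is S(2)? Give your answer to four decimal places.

Put M_i = S'' at the i-th knot. Here h = (2, 2) and Δ = (-5/2, 0), so the interior equations h_(i-1)·M_(i-1) + 2(h_(i-1)+h_i)·M_i + h_i·M_(i+1) = 6(Δ_i − Δ_(i-1)) read
  2·M_0 + 8·M_1 + 2·M_2 = 6(Δ_1 - Δ_0) = 15
Natural end conditions: M_0 = M_2 = 0.
Solving the tridiagonal system: M_0 = 0, M_1 = 15/8, M_2 = 0.
On [1, 3], S(x) = 3 - 5/4·(x - 1) + 15/16·(x - 1)² - 5/32·(x - 1)³.
With (x - 1) = 1: S(2) = 81/32.

2.5313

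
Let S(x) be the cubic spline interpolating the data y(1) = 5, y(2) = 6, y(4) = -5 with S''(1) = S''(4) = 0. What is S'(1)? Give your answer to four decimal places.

Let m_i = S''(x_i). Step sizes h_i = 1, 2; slopes of the chords Δ_i = (y_(i+1) - y_i)/h_i = 1, -11/2.
  1·m_0 + 6·m_1 + 2·m_2 = 6(Δ_1 - Δ_0) = -39
Natural end conditions: m_0 = m_2 = 0.
Solving the tridiagonal system: m_0 = 0, m_1 = -13/2, m_2 = 0.
On [1, 2], S'(x) = b_0 + 2c_0·(x - 1) + 3d_0·(x - 1)² with b_0 = Δ_0 - h_0(2m_0 + m_1)/6 = 25/12, c_0 = m_0/2 = 0, d_0 = (m_1 - m_0)/(6h_0) = -13/12. So S'(1) = 25/12.

2.0833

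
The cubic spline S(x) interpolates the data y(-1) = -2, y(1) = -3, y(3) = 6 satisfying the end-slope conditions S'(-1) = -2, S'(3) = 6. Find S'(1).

2

Write σ_i for S''(x_i). With h_i = 2, 2 and divided differences Δ_i = -1/2, 9/2, the continuity of S' gives the tridiagonal system
  2·σ_0 + 8·σ_1 + 2·σ_2 = 6(Δ_1 - Δ_0) = 30
Clamped end conditions give two more equations: 2h_0·σ_0 + h_0·σ_1 = 6(Δ_0 - S'(-1)) = 9 and h_1·σ_1 + 2h_1·σ_2 = 6(S'(3) - Δ_1) = 9.
Solving: σ_0 = 1/2, σ_1 = 7/2, σ_2 = 1/2.
On [1, 3], S'(x) = b_1 + 2c_1·(x - 1) + 3d_1·(x - 1)² with b_1 = Δ_1 - h_1(2σ_1 + σ_2)/6 = 2, c_1 = σ_1/2 = 7/4, d_1 = (σ_2 - σ_1)/(6h_1) = -1/4. So S'(1) = 2.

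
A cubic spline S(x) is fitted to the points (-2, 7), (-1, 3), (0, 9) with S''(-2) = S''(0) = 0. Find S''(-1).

Put M_i = S'' at the i-th knot. Here h = (1, 1) and Δ = (-4, 6), so the interior equations h_(i-1)·M_(i-1) + 2(h_(i-1)+h_i)·M_i + h_i·M_(i+1) = 6(Δ_i − Δ_(i-1)) read
  1·M_0 + 4·M_1 + 1·M_2 = 6(Δ_1 - Δ_0) = 60
Natural end conditions: M_0 = M_2 = 0.
Solving the tridiagonal system: M_0 = 0, M_1 = 15, M_2 = 0.

15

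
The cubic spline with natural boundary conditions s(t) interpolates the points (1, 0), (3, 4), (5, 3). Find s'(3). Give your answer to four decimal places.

0.7500

Put σ_i = s'' at the i-th knot. Here h = (2, 2) and Δ = (2, -1/2), so the interior equations h_(i-1)·σ_(i-1) + 2(h_(i-1)+h_i)·σ_i + h_i·σ_(i+1) = 6(Δ_i − Δ_(i-1)) read
  2·σ_0 + 8·σ_1 + 2·σ_2 = 6(Δ_1 - Δ_0) = -15
Natural end conditions: σ_0 = σ_2 = 0.
Forward elimination and back-substitution give σ_0 = 0, σ_1 = -15/8, σ_2 = 0.
On [3, 5], s'(t) = b_1 + 2c_1·(t - 3) + 3d_1·(t - 3)² with b_1 = Δ_1 - h_1(2σ_1 + σ_2)/6 = 3/4, c_1 = σ_1/2 = -15/16, d_1 = (σ_2 - σ_1)/(6h_1) = 5/32. So s'(3) = 3/4.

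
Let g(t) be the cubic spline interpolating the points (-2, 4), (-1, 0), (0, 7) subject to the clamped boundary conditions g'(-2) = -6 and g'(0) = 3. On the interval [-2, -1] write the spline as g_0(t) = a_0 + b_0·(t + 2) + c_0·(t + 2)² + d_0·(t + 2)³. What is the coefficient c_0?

Put σ_i = g'' at the i-th knot. Here h = (1, 1) and Δ = (-4, 7), so the interior equations h_(i-1)·σ_(i-1) + 2(h_(i-1)+h_i)·σ_i + h_i·σ_(i+1) = 6(Δ_i − Δ_(i-1)) read
  1·σ_0 + 4·σ_1 + 1·σ_2 = 6(Δ_1 - Δ_0) = 66
Clamped end conditions give two more equations: 2h_0·σ_0 + h_0·σ_1 = 6(Δ_0 - g'(-2)) = 12 and h_1·σ_1 + 2h_1·σ_2 = 6(g'(0) - Δ_1) = -24.
Solving: σ_0 = -6, σ_1 = 24, σ_2 = -24.
On [-2, -1], with g_0(t) = a_0 + b_0·(t + 2) + c_0·(t + 2)² + d_0·(t + 2)³: c_0 = σ_0/2 = -3, d_0 = (σ_1 - σ_0)/(6h_0) = 5, b_0 = Δ_0 - h_0(2σ_0 + σ_1)/6 = -6.

-3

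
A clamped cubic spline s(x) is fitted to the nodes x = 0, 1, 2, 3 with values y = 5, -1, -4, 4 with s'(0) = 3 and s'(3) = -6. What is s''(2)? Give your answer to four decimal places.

Put M_i = s'' at the i-th knot. Here h = (1, 1, 1) and Δ = (-6, -3, 8), so the interior equations h_(i-1)·M_(i-1) + 2(h_(i-1)+h_i)·M_i + h_i·M_(i+1) = 6(Δ_i − Δ_(i-1)) read
  1·M_0 + 4·M_1 + 1·M_2 = 6(Δ_1 - Δ_0) = 18
  1·M_1 + 4·M_2 + 1·M_3 = 6(Δ_2 - Δ_1) = 66
Clamped end conditions give two more equations: 2h_0·M_0 + h_0·M_1 = 6(Δ_0 - s'(0)) = -54 and h_2·M_2 + 2h_2·M_3 = 6(s'(3) - Δ_2) = -84.
Solving the tridiagonal system: M_0 = -146/5, M_1 = 22/5, M_2 = 148/5, M_3 = -284/5.

29.6000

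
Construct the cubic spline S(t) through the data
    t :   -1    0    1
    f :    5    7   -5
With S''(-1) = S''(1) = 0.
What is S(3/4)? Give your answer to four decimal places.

-1.1797

With σ_i denoting the second derivative at x_i, h_i = 1, 1, and Δ_i = (y_(i+1) − y_i)/h_i = 2, -12:
  1·σ_0 + 4·σ_1 + 1·σ_2 = 6(Δ_1 - Δ_0) = -84
Natural end conditions: σ_0 = σ_2 = 0.
Solving: σ_0 = 0, σ_1 = -21, σ_2 = 0.
On [0, 1], S(t) = 7 - 5·t - 21/2·t² + 7/2·t³.
With t = 3/4: S(3/4) = -151/128.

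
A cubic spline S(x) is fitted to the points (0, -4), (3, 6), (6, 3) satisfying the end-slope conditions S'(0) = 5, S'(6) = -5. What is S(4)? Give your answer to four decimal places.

Put m_i = S'' at the i-th knot. Here h = (3, 3) and Δ = (10/3, -1), so the interior equations h_(i-1)·m_(i-1) + 2(h_(i-1)+h_i)·m_i + h_i·m_(i+1) = 6(Δ_i − Δ_(i-1)) read
  3·m_0 + 12·m_1 + 3·m_2 = 6(Δ_1 - Δ_0) = -26
Clamped end conditions give two more equations: 2h_0·m_0 + h_0·m_1 = 6(Δ_0 - S'(0)) = -10 and h_1·m_1 + 2h_1·m_2 = 6(S'(6) - Δ_1) = -24.
Solving the tridiagonal system: m_0 = -7/6, m_1 = -1, m_2 = -7/2.
On [3, 6], S(x) = 6 + 7/4·(x - 3) - 1/2·(x - 3)² - 5/36·(x - 3)³.
With (x - 3) = 1: S(4) = 64/9.

7.1111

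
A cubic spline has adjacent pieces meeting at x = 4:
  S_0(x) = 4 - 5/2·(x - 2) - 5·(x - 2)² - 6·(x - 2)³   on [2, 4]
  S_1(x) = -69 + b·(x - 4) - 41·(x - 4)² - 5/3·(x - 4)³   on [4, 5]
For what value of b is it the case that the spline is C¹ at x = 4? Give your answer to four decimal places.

S_0'(x) = -5/2 - 10·(x - 2) - 18·(x - 2)², so S_0'(4) = -189/2. On the right, S_1'(4) = b, so b = -189/2.

-94.5000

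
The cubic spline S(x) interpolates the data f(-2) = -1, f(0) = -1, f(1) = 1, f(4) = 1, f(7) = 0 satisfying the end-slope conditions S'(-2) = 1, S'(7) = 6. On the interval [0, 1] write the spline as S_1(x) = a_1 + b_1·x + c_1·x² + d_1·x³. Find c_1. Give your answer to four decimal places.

1.6296

Put m_i = S'' at the i-th knot. Here h = (2, 1, 3, 3) and Δ = (0, 2, 0, -1/3), so the interior equations h_(i-1)·m_(i-1) + 2(h_(i-1)+h_i)·m_i + h_i·m_(i+1) = 6(Δ_i − Δ_(i-1)) read
  2·m_0 + 6·m_1 + 1·m_2 = 6(Δ_1 - Δ_0) = 12
  1·m_1 + 8·m_2 + 3·m_3 = 6(Δ_2 - Δ_1) = -12
  3·m_2 + 12·m_3 + 3·m_4 = 6(Δ_3 - Δ_2) = -2
Clamped end conditions give two more equations: 2h_0·m_0 + h_0·m_1 = 6(Δ_0 - S'(-2)) = -6 and h_3·m_3 + 2h_3·m_4 = 6(S'(7) - Δ_3) = 38.
Forward elimination and back-substitution give m_0 = -169/54, m_1 = 88/27, m_2 = -35/27, m_3 = -44/27, m_4 = 193/27.
On [0, 1], with S_1(x) = a_1 + b_1·x + c_1·x² + d_1·x³: c_1 = m_1/2 = 44/27, d_1 = (m_2 - m_1)/(6h_1) = -41/54, b_1 = Δ_1 - h_1(2m_1 + m_2)/6 = 61/54.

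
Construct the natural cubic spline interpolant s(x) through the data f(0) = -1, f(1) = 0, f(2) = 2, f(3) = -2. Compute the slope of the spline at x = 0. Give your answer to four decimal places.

Put σ_i = s'' at the i-th knot. Here h = (1, 1, 1) and Δ = (1, 2, -4), so the interior equations h_(i-1)·σ_(i-1) + 2(h_(i-1)+h_i)·σ_i + h_i·σ_(i+1) = 6(Δ_i − Δ_(i-1)) read
  1·σ_0 + 4·σ_1 + 1·σ_2 = 6(Δ_1 - Δ_0) = 6
  1·σ_1 + 4·σ_2 + 1·σ_3 = 6(Δ_2 - Δ_1) = -36
Natural end conditions: σ_0 = σ_3 = 0.
Forward elimination and back-substitution give σ_0 = 0, σ_1 = 4, σ_2 = -10, σ_3 = 0.
On [0, 1], s'(x) = b_0 + 2c_0·x + 3d_0·x² with b_0 = Δ_0 - h_0(2σ_0 + σ_1)/6 = 1/3, c_0 = σ_0/2 = 0, d_0 = (σ_1 - σ_0)/(6h_0) = 2/3. So s'(0) = 1/3.

0.3333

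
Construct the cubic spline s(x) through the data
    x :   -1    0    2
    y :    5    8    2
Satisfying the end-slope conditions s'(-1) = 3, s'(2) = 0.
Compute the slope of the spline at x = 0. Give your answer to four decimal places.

Put M_i = s'' at the i-th knot. Here h = (1, 2) and Δ = (3, -3), so the interior equations h_(i-1)·M_(i-1) + 2(h_(i-1)+h_i)·M_i + h_i·M_(i+1) = 6(Δ_i − Δ_(i-1)) read
  1·M_0 + 6·M_1 + 2·M_2 = 6(Δ_1 - Δ_0) = -36
Clamped end conditions give two more equations: 2h_0·M_0 + h_0·M_1 = 6(Δ_0 - s'(-1)) = 0 and h_1·M_1 + 2h_1·M_2 = 6(s'(2) - Δ_1) = 18.
Forward elimination and back-substitution give M_0 = 5, M_1 = -10, M_2 = 19/2.
On [0, 2], s'(x) = b_1 + 2c_1·x + 3d_1·x² with b_1 = Δ_1 - h_1(2M_1 + M_2)/6 = 1/2, c_1 = M_1/2 = -5, d_1 = (M_2 - M_1)/(6h_1) = 13/8. So s'(0) = 1/2.

0.5000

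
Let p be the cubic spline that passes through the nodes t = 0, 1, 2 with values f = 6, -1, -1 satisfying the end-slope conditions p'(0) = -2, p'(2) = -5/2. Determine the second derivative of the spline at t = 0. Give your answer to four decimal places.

-25.7500

With σ_i denoting the second derivative at x_i, h_i = 1, 1, and Δ_i = (y_(i+1) − y_i)/h_i = -7, 0:
  1·σ_0 + 4·σ_1 + 1·σ_2 = 6(Δ_1 - Δ_0) = 42
Clamped end conditions give two more equations: 2h_0·σ_0 + h_0·σ_1 = 6(Δ_0 - p'(0)) = -30 and h_1·σ_1 + 2h_1·σ_2 = 6(p'(2) - Δ_1) = -15.
Solving the tridiagonal system: σ_0 = -103/4, σ_1 = 43/2, σ_2 = -73/4.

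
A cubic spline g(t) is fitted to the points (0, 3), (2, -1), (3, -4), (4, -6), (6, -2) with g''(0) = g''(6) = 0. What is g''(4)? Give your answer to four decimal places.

Let m_i = g''(x_i). Step sizes h_i = 2, 1, 1, 2; slopes of the chords Δ_i = (y_(i+1) - y_i)/h_i = -2, -3, -2, 2.
  2·m_0 + 6·m_1 + 1·m_2 = 6(Δ_1 - Δ_0) = -6
  1·m_1 + 4·m_2 + 1·m_3 = 6(Δ_2 - Δ_1) = 6
  1·m_2 + 6·m_3 + 2·m_4 = 6(Δ_3 - Δ_2) = 24
Natural end conditions: m_0 = m_4 = 0.
Solving the tridiagonal system: m_0 = 0, m_1 = -25/22, m_2 = 9/11, m_3 = 85/22, m_4 = 0.

3.8636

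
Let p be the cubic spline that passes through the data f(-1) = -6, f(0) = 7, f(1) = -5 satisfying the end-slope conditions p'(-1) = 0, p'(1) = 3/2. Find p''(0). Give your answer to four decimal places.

-76.5000

Let m_i = p''(x_i). Step sizes h_i = 1, 1; slopes of the chords Δ_i = (y_(i+1) - y_i)/h_i = 13, -12.
  1·m_0 + 4·m_1 + 1·m_2 = 6(Δ_1 - Δ_0) = -150
Clamped end conditions give two more equations: 2h_0·m_0 + h_0·m_1 = 6(Δ_0 - p'(-1)) = 78 and h_1·m_1 + 2h_1·m_2 = 6(p'(1) - Δ_1) = 81.
Forward elimination and back-substitution give m_0 = 309/4, m_1 = -153/2, m_2 = 315/4.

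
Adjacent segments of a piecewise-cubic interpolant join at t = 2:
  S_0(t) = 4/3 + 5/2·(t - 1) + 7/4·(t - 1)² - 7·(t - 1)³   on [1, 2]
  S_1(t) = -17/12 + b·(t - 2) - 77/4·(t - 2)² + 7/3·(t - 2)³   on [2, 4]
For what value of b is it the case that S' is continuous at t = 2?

-15

S_0'(t) = 5/2 + 7/2·(t - 1) - 21·(t - 1)², so S_0'(2) = -15. On the right, S_1'(2) = b, so b = -15.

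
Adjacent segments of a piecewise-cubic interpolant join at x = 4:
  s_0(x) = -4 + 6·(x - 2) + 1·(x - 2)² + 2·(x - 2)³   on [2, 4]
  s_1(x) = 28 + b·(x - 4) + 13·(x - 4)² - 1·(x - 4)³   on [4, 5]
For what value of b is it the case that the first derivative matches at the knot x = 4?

s_0'(x) = 6 + 2·(x - 2) + 6·(x - 2)², so s_0'(4) = 34. On the right, s_1'(4) = b, so b = 34.

34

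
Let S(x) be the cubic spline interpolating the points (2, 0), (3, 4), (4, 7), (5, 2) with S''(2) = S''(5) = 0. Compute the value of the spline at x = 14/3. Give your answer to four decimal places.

4.2790

With m_i denoting the second derivative at x_i, h_i = 1, 1, 1, and Δ_i = (y_(i+1) − y_i)/h_i = 4, 3, -5:
  1·m_0 + 4·m_1 + 1·m_2 = 6(Δ_1 - Δ_0) = -6
  1·m_1 + 4·m_2 + 1·m_3 = 6(Δ_2 - Δ_1) = -48
Natural end conditions: m_0 = m_3 = 0.
Hence m_0 = 0, m_1 = 8/5, m_2 = -62/5, m_3 = 0.
On [4, 5], S(x) = 7 - 13/15·(x - 4) - 31/5·(x - 4)² + 31/15·(x - 4)³.
With (x - 4) = 2/3: S(14/3) = 1733/405.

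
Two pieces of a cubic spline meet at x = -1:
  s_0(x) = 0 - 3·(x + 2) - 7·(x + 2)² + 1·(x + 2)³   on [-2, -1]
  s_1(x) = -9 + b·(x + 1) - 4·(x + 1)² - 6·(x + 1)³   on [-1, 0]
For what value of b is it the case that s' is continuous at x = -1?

s_0'(x) = -3 - 14·(x + 2) + 3·(x + 2)², so s_0'(-1) = -14. On the right, s_1'(-1) = b, so b = -14.

-14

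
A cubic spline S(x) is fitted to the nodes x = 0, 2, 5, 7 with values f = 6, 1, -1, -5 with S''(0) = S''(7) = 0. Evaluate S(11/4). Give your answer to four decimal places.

Let M_i = S''(x_i). Step sizes h_i = 2, 3, 2; slopes of the chords Δ_i = (y_(i+1) - y_i)/h_i = -5/2, -2/3, -2.
  2·M_0 + 10·M_1 + 3·M_2 = 6(Δ_1 - Δ_0) = 11
  3·M_1 + 10·M_2 + 2·M_3 = 6(Δ_2 - Δ_1) = -8
Natural end conditions: M_0 = M_3 = 0.
Hence M_0 = 0, M_1 = 134/91, M_2 = -113/91, M_3 = 0.
On [2, 5], S(x) = 1 - 829/546·(x - 2) + 67/91·(x - 2)² - 19/126·(x - 2)³.
With (x - 2) = 3/4: S(11/4) = 2467/11648.

0.2118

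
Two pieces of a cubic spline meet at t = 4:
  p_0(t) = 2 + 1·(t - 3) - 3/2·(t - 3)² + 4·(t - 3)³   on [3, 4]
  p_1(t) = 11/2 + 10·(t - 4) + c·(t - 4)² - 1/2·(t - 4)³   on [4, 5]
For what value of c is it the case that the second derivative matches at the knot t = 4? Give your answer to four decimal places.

10.5000

p_0''(t) = -3 + 24·(t - 3), so p_0''(4) = 21. On the right, p_1''(4) = 2c, so c = 21/2.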